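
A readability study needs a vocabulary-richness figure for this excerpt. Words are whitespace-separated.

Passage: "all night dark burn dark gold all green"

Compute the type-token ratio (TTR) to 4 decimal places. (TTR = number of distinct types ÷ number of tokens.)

0.7500

N = 8 tokens, V = 6 types.
TTR = V / N = 6 / 8 = 0.7500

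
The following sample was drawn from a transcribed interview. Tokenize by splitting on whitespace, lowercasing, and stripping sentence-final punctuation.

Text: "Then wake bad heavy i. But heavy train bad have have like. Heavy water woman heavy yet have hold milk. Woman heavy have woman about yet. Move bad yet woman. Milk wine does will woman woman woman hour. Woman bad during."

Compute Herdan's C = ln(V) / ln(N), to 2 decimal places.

0.82

N = 41, V = 21.
ln(V) = 3.044522, ln(N) = 3.713572
C = 3.044522 / 3.713572 = 0.82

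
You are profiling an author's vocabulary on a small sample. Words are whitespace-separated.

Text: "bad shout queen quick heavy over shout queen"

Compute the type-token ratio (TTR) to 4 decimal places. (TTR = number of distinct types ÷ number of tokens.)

N = 8 tokens, V = 6 types.
TTR = V / N = 6 / 8 = 0.7500

0.7500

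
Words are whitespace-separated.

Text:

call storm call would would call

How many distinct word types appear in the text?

Distinct types: {call, storm, would}
V = 3

3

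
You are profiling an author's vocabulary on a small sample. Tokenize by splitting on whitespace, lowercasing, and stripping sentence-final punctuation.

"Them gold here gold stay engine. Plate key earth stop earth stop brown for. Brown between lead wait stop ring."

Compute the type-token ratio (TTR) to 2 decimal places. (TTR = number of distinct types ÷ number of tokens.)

0.75

N = 20 tokens, V = 15 types.
TTR = V / N = 15 / 20 = 0.75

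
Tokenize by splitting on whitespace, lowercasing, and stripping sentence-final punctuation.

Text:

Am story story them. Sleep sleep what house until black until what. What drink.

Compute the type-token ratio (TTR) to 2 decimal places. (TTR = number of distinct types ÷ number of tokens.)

0.64

N = 14 tokens, V = 9 types.
TTR = V / N = 9 / 14 = 0.64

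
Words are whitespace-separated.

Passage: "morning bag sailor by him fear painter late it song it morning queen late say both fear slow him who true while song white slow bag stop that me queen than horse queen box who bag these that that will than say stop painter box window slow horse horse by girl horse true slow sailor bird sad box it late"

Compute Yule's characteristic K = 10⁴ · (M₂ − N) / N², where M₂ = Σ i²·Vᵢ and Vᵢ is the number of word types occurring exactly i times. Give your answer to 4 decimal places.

233.3333

Frequencies: slow:4, horse:4, bag:3, late:3, it:3, queen:3, that:3, box:3, morning:2, sailor:2, by:2, him:2, fear:2, painter:2, song:2, say:2, who:2, true:2, stop:2, than:2, … (10 more, each freq 1)
N = 60. Frequency spectrum: V_1=10, V_2=12, V_3=6, V_4=2
M₂ = 1²·10 + 2²·12 + 3²·6 + 4²·2 = 144
K = 10000 × (144 − 60) / 60² = 233.3333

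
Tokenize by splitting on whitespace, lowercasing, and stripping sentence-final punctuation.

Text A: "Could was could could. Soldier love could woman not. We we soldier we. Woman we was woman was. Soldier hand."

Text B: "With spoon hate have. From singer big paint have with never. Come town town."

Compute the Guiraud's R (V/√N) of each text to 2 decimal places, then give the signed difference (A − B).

A: V=8, N=20, R=1.79
B: V=11, N=14, R=2.94
Difference = 1.79 − 2.94 = -1.15

-1.15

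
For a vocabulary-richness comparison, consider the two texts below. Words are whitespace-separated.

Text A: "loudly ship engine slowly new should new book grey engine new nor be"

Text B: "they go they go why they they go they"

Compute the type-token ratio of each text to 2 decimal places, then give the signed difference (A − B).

0.44

TTR(A) = 10/13 = 0.77
TTR(B) = 3/9 = 0.33
Difference = 0.77 − 0.33 = 0.44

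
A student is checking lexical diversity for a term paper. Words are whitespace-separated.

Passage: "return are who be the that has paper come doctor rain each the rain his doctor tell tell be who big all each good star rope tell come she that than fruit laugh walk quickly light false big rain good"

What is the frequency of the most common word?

3

Frequencies: rain:3, tell:3, who:2, be:2, the:2, that:2, come:2, doctor:2, each:2, big:2, good:2, return:1, are:1, has:1, paper:1, his:1, all:1, star:1, rope:1, she:1, … (7 more, each freq 1)
Most common: 'rain' with frequency 3.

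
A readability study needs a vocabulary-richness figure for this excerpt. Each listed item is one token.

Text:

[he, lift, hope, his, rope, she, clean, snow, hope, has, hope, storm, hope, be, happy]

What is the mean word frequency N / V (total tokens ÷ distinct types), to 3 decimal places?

1.250

N = 15 tokens, V = 12 types.
Mean frequency = N / V = 15 / 12 = 1.250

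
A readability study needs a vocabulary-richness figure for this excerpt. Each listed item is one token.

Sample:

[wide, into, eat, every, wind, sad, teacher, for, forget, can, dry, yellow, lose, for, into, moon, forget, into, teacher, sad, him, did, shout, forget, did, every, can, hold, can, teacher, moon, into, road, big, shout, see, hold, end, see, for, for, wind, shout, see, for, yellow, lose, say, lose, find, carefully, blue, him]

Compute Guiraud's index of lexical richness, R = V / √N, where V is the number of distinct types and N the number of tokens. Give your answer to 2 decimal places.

N = 53, V = 26.
√N = 7.280110
R = 26 / 7.280110 = 3.57

3.57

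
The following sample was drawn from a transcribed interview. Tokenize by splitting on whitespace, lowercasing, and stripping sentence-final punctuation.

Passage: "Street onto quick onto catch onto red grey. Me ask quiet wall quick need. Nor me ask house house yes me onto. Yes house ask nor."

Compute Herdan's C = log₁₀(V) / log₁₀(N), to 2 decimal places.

0.81

N = 26, V = 14.
log₁₀(V) = 1.146128, log₁₀(N) = 1.414973
C = 1.146128 / 1.414973 = 0.81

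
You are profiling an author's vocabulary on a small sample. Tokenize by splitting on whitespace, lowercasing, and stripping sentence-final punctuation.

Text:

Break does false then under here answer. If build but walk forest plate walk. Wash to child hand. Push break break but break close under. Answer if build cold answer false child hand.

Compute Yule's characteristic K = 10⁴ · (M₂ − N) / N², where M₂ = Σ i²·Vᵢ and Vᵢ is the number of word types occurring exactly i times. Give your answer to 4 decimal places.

312.2130

Frequencies: break:4, answer:3, false:2, under:2, if:2, build:2, but:2, walk:2, child:2, hand:2, does:1, then:1, here:1, forest:1, plate:1, wash:1, to:1, push:1, close:1, cold:1
N = 33. Frequency spectrum: V_1=10, V_2=8, V_3=1, V_4=1
M₂ = 1²·10 + 2²·8 + 3²·1 + 4²·1 = 67
K = 10000 × (67 − 33) / 33² = 312.2130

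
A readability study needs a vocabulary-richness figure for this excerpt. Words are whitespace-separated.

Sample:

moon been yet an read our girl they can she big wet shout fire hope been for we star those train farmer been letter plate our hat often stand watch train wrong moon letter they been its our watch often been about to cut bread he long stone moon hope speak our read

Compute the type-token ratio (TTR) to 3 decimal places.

N = 53 tokens, V = 37 types.
TTR = V / N = 37 / 53 = 0.698

0.698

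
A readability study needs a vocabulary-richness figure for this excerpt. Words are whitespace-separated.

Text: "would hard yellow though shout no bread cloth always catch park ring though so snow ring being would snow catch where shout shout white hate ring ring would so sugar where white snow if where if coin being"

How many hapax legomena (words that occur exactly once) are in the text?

10

Frequencies: ring:4, would:3, shout:3, snow:3, where:3, though:2, catch:2, so:2, being:2, white:2, if:2, hard:1, yellow:1, no:1, bread:1, cloth:1, always:1, park:1, hate:1, sugar:1, … (1 more, each freq 1)
Hapax (freq=1): always, bread, cloth, coin, hard, hate, no, park, sugar, yellow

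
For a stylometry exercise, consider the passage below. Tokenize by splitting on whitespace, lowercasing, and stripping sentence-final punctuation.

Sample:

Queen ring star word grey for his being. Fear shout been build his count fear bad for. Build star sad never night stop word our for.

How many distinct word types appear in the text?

19

Distinct types: {bad, been, being, build, count, fear, for, grey, his, never, night, our, queen, ring, sad, shout, star, stop, word}
V = 19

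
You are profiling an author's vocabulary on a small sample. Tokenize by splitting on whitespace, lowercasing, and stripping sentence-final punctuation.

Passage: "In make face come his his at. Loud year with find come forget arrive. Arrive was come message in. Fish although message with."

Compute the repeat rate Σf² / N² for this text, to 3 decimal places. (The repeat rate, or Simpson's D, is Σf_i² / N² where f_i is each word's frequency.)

0.074

Frequencies: come:3, in:2, his:2, with:2, arrive:2, message:2, make:1, face:1, at:1, loud:1, year:1, find:1, forget:1, was:1, fish:1, although:1
Σf² = 39; N² = 529
Repeat rate = 39 / 529 = 0.074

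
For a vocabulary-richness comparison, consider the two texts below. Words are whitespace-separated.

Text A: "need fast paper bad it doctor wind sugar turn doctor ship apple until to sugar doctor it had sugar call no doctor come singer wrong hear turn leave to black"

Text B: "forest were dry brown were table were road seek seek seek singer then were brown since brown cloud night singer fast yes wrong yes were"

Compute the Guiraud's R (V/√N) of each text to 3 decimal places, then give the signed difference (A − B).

1.017

A: V=22, N=30, R=4.017
B: V=15, N=25, R=3.000
Difference = 4.017 − 3.000 = 1.017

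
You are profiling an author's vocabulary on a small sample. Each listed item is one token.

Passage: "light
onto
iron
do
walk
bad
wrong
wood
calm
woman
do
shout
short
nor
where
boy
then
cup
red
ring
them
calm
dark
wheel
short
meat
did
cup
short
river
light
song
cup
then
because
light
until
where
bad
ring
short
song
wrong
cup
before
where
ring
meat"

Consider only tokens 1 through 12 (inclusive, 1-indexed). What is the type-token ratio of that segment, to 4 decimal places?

0.9167

Segment tokens 1–12: light, onto, iron, do, walk, bad, wrong, wood, calm, woman, do, shout
Segment N = 12, segment V = 11.
TTR = 11 / 12 = 0.9167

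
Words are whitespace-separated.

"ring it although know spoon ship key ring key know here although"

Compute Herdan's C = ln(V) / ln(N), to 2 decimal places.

N = 12, V = 8.
ln(V) = 2.079442, ln(N) = 2.484907
C = 2.079442 / 2.484907 = 0.84

0.84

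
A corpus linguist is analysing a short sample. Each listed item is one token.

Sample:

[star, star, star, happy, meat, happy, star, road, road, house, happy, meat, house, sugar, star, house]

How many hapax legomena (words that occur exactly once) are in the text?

Frequencies: star:5, happy:3, house:3, meat:2, road:2, sugar:1
Hapax (freq=1): sugar

1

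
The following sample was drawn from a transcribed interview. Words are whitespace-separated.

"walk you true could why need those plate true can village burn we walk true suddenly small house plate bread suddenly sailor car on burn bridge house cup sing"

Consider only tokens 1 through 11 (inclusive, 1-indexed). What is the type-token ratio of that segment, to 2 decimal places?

0.91

Segment tokens 1–11: walk, you, true, could, why, need, those, plate, true, can, village
Segment N = 11, segment V = 10.
TTR = 10 / 11 = 0.91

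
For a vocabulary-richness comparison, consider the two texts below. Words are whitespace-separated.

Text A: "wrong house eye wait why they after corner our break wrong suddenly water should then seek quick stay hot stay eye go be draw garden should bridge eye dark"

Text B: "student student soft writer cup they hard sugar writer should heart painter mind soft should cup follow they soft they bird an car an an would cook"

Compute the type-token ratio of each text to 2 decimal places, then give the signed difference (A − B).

TTR(A) = 24/29 = 0.83
TTR(B) = 17/27 = 0.63
Difference = 0.83 − 0.63 = 0.20

0.20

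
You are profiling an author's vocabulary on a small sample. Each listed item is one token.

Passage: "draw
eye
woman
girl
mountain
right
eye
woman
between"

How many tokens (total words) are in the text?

9

Tokens: draw, eye, woman, girl, mountain, right, eye, woman, between
N = 9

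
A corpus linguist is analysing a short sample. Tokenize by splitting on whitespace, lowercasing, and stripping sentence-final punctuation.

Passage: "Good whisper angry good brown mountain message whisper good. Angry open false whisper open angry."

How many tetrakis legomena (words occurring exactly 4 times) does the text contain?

Frequencies: good:3, whisper:3, angry:3, open:2, brown:1, mountain:1, message:1, false:1
Words with frequency 4: (none)

0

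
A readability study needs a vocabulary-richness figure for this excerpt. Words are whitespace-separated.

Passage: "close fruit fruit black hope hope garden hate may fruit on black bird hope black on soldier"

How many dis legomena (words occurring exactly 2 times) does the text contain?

Frequencies: fruit:3, black:3, hope:3, on:2, close:1, garden:1, hate:1, may:1, bird:1, soldier:1
Words with frequency 2: on

1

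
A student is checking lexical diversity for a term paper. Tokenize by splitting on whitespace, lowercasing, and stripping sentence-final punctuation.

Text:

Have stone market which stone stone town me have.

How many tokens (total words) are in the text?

9

Tokens: have, stone, market, which, stone, stone, town, me, have
N = 9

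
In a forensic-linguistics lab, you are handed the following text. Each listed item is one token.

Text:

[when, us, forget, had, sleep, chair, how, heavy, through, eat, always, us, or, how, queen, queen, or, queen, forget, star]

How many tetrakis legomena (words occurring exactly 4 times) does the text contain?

Frequencies: queen:3, us:2, forget:2, how:2, or:2, when:1, had:1, sleep:1, chair:1, heavy:1, through:1, eat:1, always:1, star:1
Words with frequency 4: (none)

0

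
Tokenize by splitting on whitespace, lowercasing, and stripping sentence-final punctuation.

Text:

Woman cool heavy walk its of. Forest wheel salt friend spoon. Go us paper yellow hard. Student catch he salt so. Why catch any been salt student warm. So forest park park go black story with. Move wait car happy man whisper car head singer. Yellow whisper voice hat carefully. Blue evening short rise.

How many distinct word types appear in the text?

Distinct types: {any, been, black, blue, car, carefully, catch, cool, evening, forest, friend, go, happy, hard, hat, he, head, heavy, its, man, move, of, paper, park, rise, salt, short, singer, so, spoon, story, student, us, voice, wait, walk, warm, wheel, whisper, why, with, woman, yellow}
V = 43

43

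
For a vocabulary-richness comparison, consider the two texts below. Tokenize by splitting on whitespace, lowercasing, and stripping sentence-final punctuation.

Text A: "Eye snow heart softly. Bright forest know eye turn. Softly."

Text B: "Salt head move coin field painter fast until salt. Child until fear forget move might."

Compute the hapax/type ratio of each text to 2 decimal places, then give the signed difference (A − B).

A: hapax=6, V=8, ratio=0.75
B: hapax=9, V=12, ratio=0.75
Difference = 0.75 − 0.75 = 0.00

0.00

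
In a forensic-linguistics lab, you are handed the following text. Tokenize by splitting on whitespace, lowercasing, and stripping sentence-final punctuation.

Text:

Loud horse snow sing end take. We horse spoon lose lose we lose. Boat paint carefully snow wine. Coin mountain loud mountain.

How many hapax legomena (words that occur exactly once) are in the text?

9

Frequencies: lose:3, loud:2, horse:2, snow:2, we:2, mountain:2, sing:1, end:1, take:1, spoon:1, boat:1, paint:1, carefully:1, wine:1, coin:1
Hapax (freq=1): boat, carefully, coin, end, paint, sing, spoon, take, wine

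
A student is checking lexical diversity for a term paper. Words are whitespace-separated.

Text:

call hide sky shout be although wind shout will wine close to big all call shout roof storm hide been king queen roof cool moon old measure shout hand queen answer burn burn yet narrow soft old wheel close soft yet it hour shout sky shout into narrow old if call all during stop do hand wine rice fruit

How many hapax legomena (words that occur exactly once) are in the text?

23

Frequencies: shout:6, call:3, old:3, hide:2, sky:2, wine:2, close:2, all:2, roof:2, queen:2, hand:2, burn:2, yet:2, narrow:2, soft:2, be:1, although:1, wind:1, will:1, to:1, … (18 more, each freq 1)
Hapax (freq=1): although, answer, be, been, big, cool, do, during, fruit, hour, if, into, it, king, measure, moon, rice, stop, storm, to, wheel, will, wind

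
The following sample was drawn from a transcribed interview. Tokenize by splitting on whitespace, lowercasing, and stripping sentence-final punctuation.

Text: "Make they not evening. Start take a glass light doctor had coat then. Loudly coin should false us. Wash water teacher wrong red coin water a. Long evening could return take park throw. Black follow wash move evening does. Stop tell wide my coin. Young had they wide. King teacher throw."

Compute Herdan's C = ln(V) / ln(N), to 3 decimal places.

N = 51, V = 38.
ln(V) = 3.637586, ln(N) = 3.931826
C = 3.637586 / 3.931826 = 0.925

0.925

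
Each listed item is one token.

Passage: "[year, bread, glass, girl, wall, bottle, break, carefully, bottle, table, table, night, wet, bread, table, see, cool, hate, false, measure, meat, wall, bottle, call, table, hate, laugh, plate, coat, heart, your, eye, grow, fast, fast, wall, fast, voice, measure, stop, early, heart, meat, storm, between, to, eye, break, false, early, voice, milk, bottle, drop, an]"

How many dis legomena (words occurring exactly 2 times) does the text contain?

Frequencies: bottle:4, table:4, wall:3, fast:3, bread:2, break:2, hate:2, false:2, measure:2, meat:2, heart:2, eye:2, voice:2, early:2, year:1, glass:1, girl:1, carefully:1, night:1, wet:1, … (15 more, each freq 1)
Words with frequency 2: bread, break, early, eye, false, hate, heart, measure, meat, voice

10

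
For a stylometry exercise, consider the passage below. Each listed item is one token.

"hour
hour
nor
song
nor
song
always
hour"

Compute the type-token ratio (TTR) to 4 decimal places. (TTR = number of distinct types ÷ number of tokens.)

N = 8 tokens, V = 4 types.
TTR = V / N = 4 / 8 = 0.5000

0.5000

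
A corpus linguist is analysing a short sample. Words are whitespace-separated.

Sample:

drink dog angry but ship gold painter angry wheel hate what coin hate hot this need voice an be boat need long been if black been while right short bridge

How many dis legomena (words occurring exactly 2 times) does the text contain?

4

Frequencies: angry:2, hate:2, need:2, been:2, drink:1, dog:1, but:1, ship:1, gold:1, painter:1, wheel:1, what:1, coin:1, hot:1, this:1, voice:1, an:1, be:1, boat:1, long:1, … (6 more, each freq 1)
Words with frequency 2: angry, been, hate, need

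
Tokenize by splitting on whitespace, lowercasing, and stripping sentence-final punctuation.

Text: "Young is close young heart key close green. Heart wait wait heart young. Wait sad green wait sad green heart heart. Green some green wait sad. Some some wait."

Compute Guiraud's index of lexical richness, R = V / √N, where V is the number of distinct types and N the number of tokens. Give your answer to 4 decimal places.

N = 29, V = 9.
√N = 5.385165
R = 9 / 5.385165 = 1.6713

1.6713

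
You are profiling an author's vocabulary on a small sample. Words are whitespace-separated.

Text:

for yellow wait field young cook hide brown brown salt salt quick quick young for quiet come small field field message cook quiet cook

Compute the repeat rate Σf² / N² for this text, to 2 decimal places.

0.08

Frequencies: field:3, cook:3, for:2, young:2, brown:2, salt:2, quick:2, quiet:2, yellow:1, wait:1, hide:1, come:1, small:1, message:1
Σf² = 48; N² = 576
Repeat rate = 48 / 576 = 0.08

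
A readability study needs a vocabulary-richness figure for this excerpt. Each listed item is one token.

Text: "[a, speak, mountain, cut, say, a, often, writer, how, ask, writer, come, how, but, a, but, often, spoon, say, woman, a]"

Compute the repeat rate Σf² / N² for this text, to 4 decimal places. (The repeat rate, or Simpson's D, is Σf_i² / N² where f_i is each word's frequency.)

Frequencies: a:4, say:2, often:2, writer:2, how:2, but:2, speak:1, mountain:1, cut:1, ask:1, come:1, spoon:1, woman:1
Σf² = 43; N² = 441
Repeat rate = 43 / 441 = 0.0975

0.0975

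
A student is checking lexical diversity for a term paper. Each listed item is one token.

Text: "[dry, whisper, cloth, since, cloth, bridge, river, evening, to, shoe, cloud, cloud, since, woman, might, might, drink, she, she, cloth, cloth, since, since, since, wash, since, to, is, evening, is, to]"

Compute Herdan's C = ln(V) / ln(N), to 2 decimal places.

N = 31, V = 16.
ln(V) = 2.772589, ln(N) = 3.433987
C = 2.772589 / 3.433987 = 0.81

0.81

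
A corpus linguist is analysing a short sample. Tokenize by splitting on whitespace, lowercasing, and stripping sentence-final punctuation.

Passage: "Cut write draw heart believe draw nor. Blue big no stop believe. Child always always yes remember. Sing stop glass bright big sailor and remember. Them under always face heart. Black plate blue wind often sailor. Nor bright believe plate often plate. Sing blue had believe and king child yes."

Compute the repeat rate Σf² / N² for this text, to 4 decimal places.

Frequencies: believe:4, blue:3, always:3, plate:3, draw:2, heart:2, nor:2, big:2, stop:2, child:2, yes:2, remember:2, sing:2, bright:2, sailor:2, and:2, often:2, cut:1, write:1, no:1, … (8 more, each freq 1)
Σf² = 106; N² = 2500
Repeat rate = 106 / 2500 = 0.0424

0.0424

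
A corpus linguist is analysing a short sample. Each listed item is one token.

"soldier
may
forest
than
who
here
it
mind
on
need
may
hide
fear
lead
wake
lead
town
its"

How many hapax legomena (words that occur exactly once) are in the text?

14

Frequencies: may:2, lead:2, soldier:1, forest:1, than:1, who:1, here:1, it:1, mind:1, on:1, need:1, hide:1, fear:1, wake:1, town:1, its:1
Hapax (freq=1): fear, forest, here, hide, it, its, mind, need, on, soldier, than, town, wake, who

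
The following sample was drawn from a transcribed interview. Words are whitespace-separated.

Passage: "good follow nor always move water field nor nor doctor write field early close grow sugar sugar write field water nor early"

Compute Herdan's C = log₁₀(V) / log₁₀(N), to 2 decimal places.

N = 22, V = 13.
log₁₀(V) = 1.113943, log₁₀(N) = 1.342423
C = 1.113943 / 1.342423 = 0.83

0.83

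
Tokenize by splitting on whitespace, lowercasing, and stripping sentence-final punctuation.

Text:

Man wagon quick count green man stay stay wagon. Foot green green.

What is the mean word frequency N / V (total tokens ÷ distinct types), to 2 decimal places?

N = 12 tokens, V = 7 types.
Mean frequency = N / V = 12 / 7 = 1.71

1.71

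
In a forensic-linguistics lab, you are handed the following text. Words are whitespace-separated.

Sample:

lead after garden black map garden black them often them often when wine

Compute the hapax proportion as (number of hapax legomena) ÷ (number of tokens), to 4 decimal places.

0.3846

Frequencies: garden:2, black:2, them:2, often:2, lead:1, after:1, map:1, when:1, wine:1
Hapax count = 5; token count = 13.
Ratio = 5 / 13 = 0.3846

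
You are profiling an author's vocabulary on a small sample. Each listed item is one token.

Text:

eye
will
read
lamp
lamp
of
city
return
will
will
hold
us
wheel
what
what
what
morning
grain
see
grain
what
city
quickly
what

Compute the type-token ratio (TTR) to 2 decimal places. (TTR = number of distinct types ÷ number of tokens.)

N = 24 tokens, V = 15 types.
TTR = V / N = 15 / 24 = 0.63

0.63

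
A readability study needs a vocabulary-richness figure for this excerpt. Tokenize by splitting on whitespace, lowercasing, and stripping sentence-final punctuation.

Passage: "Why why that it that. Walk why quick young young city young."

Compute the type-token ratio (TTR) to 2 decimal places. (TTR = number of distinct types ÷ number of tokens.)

0.58

N = 12 tokens, V = 7 types.
TTR = V / N = 7 / 12 = 0.58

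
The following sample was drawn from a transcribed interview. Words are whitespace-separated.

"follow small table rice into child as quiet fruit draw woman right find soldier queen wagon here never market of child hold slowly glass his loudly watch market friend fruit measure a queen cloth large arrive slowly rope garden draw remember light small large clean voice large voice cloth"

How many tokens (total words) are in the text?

Tokens: follow, small, table, rice, into, child, as, quiet, fruit, draw, woman, right, find, soldier, queen, wagon, here, never, market, of, child, hold, slowly, glass, his, loudly, watch, market, friend, fruit, measure, a, queen, cloth, large, arrive, slowly, rope, garden, draw, remember, light, small, large, clean, voice, large, voice, cloth
N = 49

49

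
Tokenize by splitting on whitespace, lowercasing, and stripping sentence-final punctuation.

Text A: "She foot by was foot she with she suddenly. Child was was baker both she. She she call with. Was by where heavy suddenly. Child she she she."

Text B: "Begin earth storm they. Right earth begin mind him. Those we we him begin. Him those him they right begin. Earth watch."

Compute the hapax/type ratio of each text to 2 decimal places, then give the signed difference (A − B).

A: hapax=5, V=12, ratio=0.42
B: hapax=3, V=10, ratio=0.30
Difference = 0.42 − 0.30 = 0.12

0.12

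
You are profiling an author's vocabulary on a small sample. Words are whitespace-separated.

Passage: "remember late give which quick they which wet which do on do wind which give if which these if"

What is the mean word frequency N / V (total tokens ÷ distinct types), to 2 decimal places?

N = 19 tokens, V = 12 types.
Mean frequency = N / V = 19 / 12 = 1.58

1.58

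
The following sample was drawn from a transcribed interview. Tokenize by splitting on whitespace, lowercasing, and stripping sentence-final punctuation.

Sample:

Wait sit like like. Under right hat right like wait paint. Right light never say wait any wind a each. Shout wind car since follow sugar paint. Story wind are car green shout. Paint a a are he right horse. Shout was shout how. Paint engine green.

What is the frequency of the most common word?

4

Frequencies: right:4, paint:4, shout:4, wait:3, like:3, wind:3, a:3, car:2, are:2, green:2, sit:1, under:1, hat:1, light:1, never:1, say:1, any:1, each:1, since:1, follow:1, … (7 more, each freq 1)
Most common: 'right' with frequency 4.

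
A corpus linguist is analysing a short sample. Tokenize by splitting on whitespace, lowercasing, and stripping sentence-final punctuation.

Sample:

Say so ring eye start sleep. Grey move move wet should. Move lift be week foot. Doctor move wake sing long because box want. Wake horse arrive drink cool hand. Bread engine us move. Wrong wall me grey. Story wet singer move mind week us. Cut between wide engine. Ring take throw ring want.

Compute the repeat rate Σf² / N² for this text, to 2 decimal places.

Frequencies: move:6, ring:3, grey:2, wet:2, week:2, wake:2, want:2, engine:2, us:2, say:1, so:1, eye:1, start:1, sleep:1, should:1, lift:1, be:1, foot:1, doctor:1, sing:1, … (20 more, each freq 1)
Σf² = 104; N² = 2916
Repeat rate = 104 / 2916 = 0.04

0.04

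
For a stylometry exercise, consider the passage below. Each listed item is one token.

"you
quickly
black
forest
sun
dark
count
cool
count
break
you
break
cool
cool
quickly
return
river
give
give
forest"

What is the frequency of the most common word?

Frequencies: cool:3, you:2, quickly:2, forest:2, count:2, break:2, give:2, black:1, sun:1, dark:1, return:1, river:1
Most common: 'cool' with frequency 3.

3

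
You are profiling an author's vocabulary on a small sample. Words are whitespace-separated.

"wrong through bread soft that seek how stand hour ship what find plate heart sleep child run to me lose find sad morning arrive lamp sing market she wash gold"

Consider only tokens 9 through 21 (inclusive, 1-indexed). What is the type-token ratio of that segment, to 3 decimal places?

Segment tokens 9–21: hour, ship, what, find, plate, heart, sleep, child, run, to, me, lose, find
Segment N = 13, segment V = 12.
TTR = 12 / 13 = 0.923

0.923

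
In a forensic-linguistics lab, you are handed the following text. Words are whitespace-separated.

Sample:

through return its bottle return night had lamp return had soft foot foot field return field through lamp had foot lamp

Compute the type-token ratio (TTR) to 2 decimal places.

N = 21 tokens, V = 10 types.
TTR = V / N = 10 / 21 = 0.48

0.48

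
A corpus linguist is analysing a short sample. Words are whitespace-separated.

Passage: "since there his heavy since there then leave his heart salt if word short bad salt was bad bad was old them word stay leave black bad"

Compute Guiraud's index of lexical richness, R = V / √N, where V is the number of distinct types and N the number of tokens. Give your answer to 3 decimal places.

3.272

N = 27, V = 17.
√N = 5.196152
R = 17 / 5.196152 = 3.272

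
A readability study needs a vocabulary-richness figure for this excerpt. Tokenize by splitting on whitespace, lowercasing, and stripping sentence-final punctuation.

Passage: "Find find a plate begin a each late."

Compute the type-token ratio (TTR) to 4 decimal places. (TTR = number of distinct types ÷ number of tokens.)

0.7500

N = 8 tokens, V = 6 types.
TTR = V / N = 6 / 8 = 0.7500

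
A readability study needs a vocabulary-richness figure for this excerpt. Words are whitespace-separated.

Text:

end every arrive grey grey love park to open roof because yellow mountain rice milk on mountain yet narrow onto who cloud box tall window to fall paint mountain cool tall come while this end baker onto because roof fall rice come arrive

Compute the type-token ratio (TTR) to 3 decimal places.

0.698

N = 43 tokens, V = 30 types.
TTR = V / N = 30 / 43 = 0.698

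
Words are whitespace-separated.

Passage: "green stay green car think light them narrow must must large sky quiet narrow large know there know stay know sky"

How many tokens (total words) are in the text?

21

Tokens: green, stay, green, car, think, light, them, narrow, must, must, large, sky, quiet, narrow, large, know, there, know, stay, know, sky
N = 21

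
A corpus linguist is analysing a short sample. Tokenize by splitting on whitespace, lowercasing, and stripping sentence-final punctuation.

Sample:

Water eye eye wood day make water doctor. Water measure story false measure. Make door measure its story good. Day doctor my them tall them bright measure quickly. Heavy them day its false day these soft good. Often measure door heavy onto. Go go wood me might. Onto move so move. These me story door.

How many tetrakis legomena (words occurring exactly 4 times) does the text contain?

Frequencies: measure:5, day:4, water:3, story:3, door:3, them:3, eye:2, wood:2, make:2, doctor:2, false:2, its:2, good:2, heavy:2, these:2, onto:2, go:2, me:2, move:2, my:1, … (7 more, each freq 1)
Words with frequency 4: day

1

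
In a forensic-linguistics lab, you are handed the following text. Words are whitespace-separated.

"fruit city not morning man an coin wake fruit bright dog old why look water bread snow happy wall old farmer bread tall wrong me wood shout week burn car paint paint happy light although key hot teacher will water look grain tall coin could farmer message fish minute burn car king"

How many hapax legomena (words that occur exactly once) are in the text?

28

Frequencies: fruit:2, coin:2, old:2, look:2, water:2, bread:2, happy:2, farmer:2, tall:2, burn:2, car:2, paint:2, city:1, not:1, morning:1, man:1, an:1, wake:1, bright:1, dog:1, … (20 more, each freq 1)
Hapax (freq=1): although, an, bright, city, could, dog, fish, grain, hot, key, king, light, man, me, message, minute, morning, not, shout, snow, teacher, wake, wall, week, why, will, wood, wrong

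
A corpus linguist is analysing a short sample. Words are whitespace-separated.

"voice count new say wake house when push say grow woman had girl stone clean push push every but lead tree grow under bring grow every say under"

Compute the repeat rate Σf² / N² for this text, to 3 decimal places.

0.064

Frequencies: say:3, push:3, grow:3, every:2, under:2, voice:1, count:1, new:1, wake:1, house:1, when:1, woman:1, had:1, girl:1, stone:1, clean:1, but:1, lead:1, tree:1, bring:1
Σf² = 50; N² = 784
Repeat rate = 50 / 784 = 0.064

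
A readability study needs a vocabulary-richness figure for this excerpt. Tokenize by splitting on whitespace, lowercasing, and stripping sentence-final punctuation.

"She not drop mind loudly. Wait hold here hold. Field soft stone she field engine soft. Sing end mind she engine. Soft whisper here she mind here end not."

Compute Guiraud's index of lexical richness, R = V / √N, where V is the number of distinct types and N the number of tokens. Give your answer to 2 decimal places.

N = 29, V = 15.
√N = 5.385165
R = 15 / 5.385165 = 2.79

2.79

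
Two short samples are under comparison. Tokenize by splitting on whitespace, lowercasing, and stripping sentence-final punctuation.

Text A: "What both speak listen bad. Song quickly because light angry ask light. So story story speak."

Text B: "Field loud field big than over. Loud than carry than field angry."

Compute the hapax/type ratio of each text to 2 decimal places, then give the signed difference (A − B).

A: hapax=10, V=13, ratio=0.77
B: hapax=4, V=7, ratio=0.57
Difference = 0.77 − 0.57 = 0.20

0.20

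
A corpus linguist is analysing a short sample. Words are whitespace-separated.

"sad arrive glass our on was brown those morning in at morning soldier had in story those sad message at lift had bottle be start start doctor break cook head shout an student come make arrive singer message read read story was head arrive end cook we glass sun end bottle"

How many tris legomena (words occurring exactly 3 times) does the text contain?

1

Frequencies: arrive:3, sad:2, glass:2, was:2, those:2, morning:2, in:2, at:2, had:2, story:2, message:2, bottle:2, start:2, cook:2, head:2, read:2, end:2, our:1, on:1, brown:1, … (13 more, each freq 1)
Words with frequency 3: arrive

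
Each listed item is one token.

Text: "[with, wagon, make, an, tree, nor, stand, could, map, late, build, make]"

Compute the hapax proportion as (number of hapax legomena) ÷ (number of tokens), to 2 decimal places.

0.83

Frequencies: make:2, with:1, wagon:1, an:1, tree:1, nor:1, stand:1, could:1, map:1, late:1, build:1
Hapax count = 10; token count = 12.
Ratio = 10 / 12 = 0.83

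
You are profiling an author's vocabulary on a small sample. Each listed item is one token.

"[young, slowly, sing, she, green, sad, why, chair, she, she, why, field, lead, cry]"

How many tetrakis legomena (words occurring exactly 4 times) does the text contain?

0

Frequencies: she:3, why:2, young:1, slowly:1, sing:1, green:1, sad:1, chair:1, field:1, lead:1, cry:1
Words with frequency 4: (none)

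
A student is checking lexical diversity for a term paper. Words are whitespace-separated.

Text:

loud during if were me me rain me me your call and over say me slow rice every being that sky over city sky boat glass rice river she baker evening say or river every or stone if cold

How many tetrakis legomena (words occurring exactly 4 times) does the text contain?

Frequencies: me:5, if:2, over:2, say:2, rice:2, every:2, sky:2, river:2, or:2, loud:1, during:1, were:1, rain:1, your:1, call:1, and:1, slow:1, being:1, that:1, city:1, … (7 more, each freq 1)
Words with frequency 4: (none)

0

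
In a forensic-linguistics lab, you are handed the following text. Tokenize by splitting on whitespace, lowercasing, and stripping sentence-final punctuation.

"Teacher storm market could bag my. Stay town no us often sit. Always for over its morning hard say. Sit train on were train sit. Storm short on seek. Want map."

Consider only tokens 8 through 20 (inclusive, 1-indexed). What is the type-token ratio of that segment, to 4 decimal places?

0.9231

Segment tokens 8–20: town, no, us, often, sit, always, for, over, its, morning, hard, say, sit
Segment N = 13, segment V = 12.
TTR = 12 / 13 = 0.9231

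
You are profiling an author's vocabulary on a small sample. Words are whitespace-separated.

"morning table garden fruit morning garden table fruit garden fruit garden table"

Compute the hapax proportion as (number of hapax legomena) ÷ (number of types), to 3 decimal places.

0.000

Frequencies: garden:4, table:3, fruit:3, morning:2
Hapax count = 0; type count = 4.
Ratio = 0 / 4 = 0.000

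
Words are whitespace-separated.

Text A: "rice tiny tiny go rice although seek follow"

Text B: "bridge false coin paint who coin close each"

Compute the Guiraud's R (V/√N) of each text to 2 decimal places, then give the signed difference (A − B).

A: V=6, N=8, R=2.12
B: V=7, N=8, R=2.47
Difference = 2.12 − 2.47 = -0.35

-0.35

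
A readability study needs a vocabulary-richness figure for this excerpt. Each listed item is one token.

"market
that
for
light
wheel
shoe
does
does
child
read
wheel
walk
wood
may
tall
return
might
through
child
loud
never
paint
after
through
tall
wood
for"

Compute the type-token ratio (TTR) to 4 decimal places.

N = 27 tokens, V = 20 types.
TTR = V / N = 20 / 27 = 0.7407

0.7407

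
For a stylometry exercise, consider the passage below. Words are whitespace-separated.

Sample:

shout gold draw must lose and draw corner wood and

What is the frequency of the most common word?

2

Frequencies: draw:2, and:2, shout:1, gold:1, must:1, lose:1, corner:1, wood:1
Most common: 'draw' with frequency 2.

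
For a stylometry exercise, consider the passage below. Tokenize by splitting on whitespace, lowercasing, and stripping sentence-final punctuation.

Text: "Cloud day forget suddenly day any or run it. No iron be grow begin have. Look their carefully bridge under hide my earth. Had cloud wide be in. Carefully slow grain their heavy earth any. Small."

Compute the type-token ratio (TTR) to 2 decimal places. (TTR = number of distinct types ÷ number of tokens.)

0.81

N = 36 tokens, V = 29 types.
TTR = V / N = 29 / 36 = 0.81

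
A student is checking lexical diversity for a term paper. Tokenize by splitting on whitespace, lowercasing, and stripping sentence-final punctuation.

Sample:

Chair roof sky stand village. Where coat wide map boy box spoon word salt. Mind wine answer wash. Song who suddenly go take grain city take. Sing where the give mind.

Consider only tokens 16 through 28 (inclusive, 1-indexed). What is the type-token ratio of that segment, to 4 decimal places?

0.9231

Segment tokens 16–28: wine, answer, wash, song, who, suddenly, go, take, grain, city, take, sing, where
Segment N = 13, segment V = 12.
TTR = 12 / 13 = 0.9231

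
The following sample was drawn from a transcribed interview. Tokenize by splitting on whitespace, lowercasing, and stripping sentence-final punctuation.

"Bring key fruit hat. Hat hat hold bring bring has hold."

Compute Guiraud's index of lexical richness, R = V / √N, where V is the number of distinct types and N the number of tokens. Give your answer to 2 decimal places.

1.81

N = 11, V = 6.
√N = 3.316625
R = 6 / 3.316625 = 1.81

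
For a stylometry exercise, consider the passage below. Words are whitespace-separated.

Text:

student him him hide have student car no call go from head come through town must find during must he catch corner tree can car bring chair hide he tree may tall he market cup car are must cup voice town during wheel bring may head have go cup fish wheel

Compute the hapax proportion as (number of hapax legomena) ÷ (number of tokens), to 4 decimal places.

0.2941

Frequencies: car:3, must:3, he:3, cup:3, student:2, him:2, hide:2, have:2, go:2, head:2, town:2, during:2, tree:2, bring:2, may:2, wheel:2, no:1, call:1, from:1, come:1, … (11 more, each freq 1)
Hapax count = 15; token count = 51.
Ratio = 15 / 51 = 0.2941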